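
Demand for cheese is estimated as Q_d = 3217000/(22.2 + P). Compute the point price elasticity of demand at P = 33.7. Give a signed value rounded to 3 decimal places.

-0.603

dQ_d/dP = −3217000/(22.2 + P)² = -1029.5. At P = 33.7, Q_d = 57549.2.
Ed = (dQ_d/dP)·(P/Q_d) = (-1029.5) × (33.7/57549.2) = -0.60286…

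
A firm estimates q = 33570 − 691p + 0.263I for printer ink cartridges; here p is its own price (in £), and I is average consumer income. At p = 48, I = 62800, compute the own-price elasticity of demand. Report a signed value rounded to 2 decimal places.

At the given values, q = 33570 − 691(48) + 0.263(62800) = 16918.4.
∂q/∂p = −691.
E = (-691) × (48/16918.4) = -1.9604…

-1.96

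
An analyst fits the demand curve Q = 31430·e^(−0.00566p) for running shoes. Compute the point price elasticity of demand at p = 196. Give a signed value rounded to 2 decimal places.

dQ/dp = −0.00566·Q = -58.664. At p = 196, Q = 10364.7.
Ed = (dQ/dp)·(p/Q) = (-58.664) × (196/10364.7) = -1.1093…

-1.11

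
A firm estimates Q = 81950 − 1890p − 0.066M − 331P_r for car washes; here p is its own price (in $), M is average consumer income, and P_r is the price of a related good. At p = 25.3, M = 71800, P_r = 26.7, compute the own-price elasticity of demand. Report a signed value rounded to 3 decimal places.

-2.326

At the given values, Q = 81950 − 1890(25.3) − 0.066(71800) − 331(26.7) = 20556.5.
∂Q/∂p = −1890.
E = (-1890) × (25.3/20556.5) = -2.32612…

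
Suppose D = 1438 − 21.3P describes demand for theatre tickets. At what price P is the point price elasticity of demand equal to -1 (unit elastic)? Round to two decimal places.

33.76

Ed = −21.3P/(1438 − 21.3P). Set this equal to -1:
21.3P = 1·(1438 − 21.3P) ⇒ 21.3P(1 + 1) = 1·1438
P = 1·1438 / (21.3·2) = 33.7558…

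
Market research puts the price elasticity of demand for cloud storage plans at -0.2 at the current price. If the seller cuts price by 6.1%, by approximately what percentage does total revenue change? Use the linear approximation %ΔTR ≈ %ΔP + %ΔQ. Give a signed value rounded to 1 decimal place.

-4.9%

%ΔQ ≈ Ed × %ΔP = (-0.2) × (-6.1%) = +1.2200%
%ΔTR ≈ %ΔP + %ΔQ = (-6.1%) + (+1.2200%) = -4.8800%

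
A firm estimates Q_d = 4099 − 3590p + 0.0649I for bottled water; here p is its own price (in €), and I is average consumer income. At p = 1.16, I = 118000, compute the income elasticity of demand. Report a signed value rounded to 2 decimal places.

At the given values, Q_d = 4099 − 3590(1.16) + 0.0649(118000) = 7592.8.
∂Q_d/∂I = 0.0649.
E = (0.0649) × (118000/7592.8) = 1.0086…

1.01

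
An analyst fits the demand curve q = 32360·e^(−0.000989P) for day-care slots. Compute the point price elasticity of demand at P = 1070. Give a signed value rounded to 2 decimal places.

-1.06

dq/dP = −0.000989·q = -11.1076. At P = 1070, q = 11231.2.
Ed = (dq/dP)·(P/q) = (-11.1076) × (1070/11231.2) = -1.0582…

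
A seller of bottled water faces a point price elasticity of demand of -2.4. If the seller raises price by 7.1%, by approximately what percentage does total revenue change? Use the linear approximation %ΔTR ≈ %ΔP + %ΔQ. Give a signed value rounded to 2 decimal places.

-9.94%

%ΔQ ≈ Ed × %ΔP = (-2.4) × (+7.1%) = -17.0400%
%ΔTR ≈ %ΔP + %ΔQ = (+7.1%) + (-17.0400%) = -9.9400%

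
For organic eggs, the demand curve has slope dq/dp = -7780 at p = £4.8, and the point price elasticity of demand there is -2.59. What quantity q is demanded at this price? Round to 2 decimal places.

Ed = (dq/dp)·(p/q) ⇒ q = (dq/dp)·p/Ed = (-7780)·4.8/(-2.59) = 14418.5328…

14418.53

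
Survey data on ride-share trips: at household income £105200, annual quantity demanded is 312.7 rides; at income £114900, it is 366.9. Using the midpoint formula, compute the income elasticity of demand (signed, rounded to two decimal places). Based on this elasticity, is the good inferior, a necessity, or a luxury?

%ΔQ = (366.9 − 312.7)/[( 312.7 + 366.9)/2] = 54.2/339.8 = 0.159505…
%ΔIncome = (114900 − 105200)/[( 105200 + 114900)/2] = 9700/110050 = 0.088141…
E_income = (54.2/339.8) / (9700/110050) = 1.8096…
E_income > 1 ⇒ normal good, luxury.

1.81; luxury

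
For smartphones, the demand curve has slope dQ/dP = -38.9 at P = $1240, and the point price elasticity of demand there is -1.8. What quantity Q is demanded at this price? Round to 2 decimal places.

Ed = (dQ/dP)·(P/Q) ⇒ Q = (dQ/dP)·P/Ed = (-38.9)·1240/(-1.8) = 26797.7777…

26797.78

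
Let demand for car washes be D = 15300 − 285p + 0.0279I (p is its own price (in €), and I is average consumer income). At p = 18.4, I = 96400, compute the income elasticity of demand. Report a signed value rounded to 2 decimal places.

At the given values, D = 15300 − 285(18.4) + 0.0279(96400) = 12745.56.
∂D/∂I = 0.0279.
E = (0.0279) × (96400/12745.56) = 0.2110…

0.21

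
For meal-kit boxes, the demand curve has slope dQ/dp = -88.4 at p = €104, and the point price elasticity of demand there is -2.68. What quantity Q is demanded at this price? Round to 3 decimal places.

3430.448

Ed = (dQ/dp)·(p/Q) ⇒ Q = (dQ/dp)·p/Ed = (-88.4)·104/(-2.68) = 3430.44776…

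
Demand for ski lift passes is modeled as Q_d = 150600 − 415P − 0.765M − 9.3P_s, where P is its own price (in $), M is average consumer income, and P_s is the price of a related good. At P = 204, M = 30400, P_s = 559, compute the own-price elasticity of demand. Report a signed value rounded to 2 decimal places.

At the given values, Q_d = 150600 − 415(204) − 0.765(30400) − 9.3(559) = 37485.3.
∂Q_d/∂P = −415.
E = (-415) × (204/37485.3) = -2.2584…

-2.26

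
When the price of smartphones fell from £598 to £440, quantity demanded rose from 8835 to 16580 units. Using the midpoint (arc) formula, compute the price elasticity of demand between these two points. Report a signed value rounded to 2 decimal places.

%ΔQ = (16580 − 8835) / [(8835 + 16580)/2] = 7745/12707.5 = 0.609482…
%ΔP = (440 − 598) / [(598 + 440)/2] = -158/519 = -0.304431…
Arc Ed = %ΔQ / %ΔP = (7745/12707.5) / (-158/519) = -2.0020…

-2.00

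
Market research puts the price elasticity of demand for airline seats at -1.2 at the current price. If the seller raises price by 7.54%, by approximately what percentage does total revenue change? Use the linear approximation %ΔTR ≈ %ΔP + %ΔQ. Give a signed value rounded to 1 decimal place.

%ΔQ ≈ Ed × %ΔP = (-1.2) × (+7.54%) = -9.0480%
%ΔTR ≈ %ΔP + %ΔQ = (+7.54%) + (-9.0480%) = -1.5080%

-1.5%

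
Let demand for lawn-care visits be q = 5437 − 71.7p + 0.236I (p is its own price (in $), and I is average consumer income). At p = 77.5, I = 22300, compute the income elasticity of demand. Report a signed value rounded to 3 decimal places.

At the given values, q = 5437 − 71.7(77.5) + 0.236(22300) = 5143.05.
∂q/∂I = 0.236.
E = (0.236) × (22300/5143.05) = 1.02328…

1.023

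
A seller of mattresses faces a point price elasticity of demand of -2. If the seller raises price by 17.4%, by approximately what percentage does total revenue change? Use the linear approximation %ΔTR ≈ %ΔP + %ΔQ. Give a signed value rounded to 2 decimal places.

%ΔQ ≈ Ed × %ΔP = (-2) × (+17.4%) = -34.8000%
%ΔTR ≈ %ΔP + %ΔQ = (+17.4%) + (-34.8000%) = -17.4000%

-17.40%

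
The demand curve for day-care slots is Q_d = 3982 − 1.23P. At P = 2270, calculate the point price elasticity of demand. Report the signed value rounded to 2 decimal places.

-2.35

dQ_d/dP = −1.23. At P = 2270, Q_d = 3982 − 1.23(2270) = 1189.9.
Ed = (dQ_d/dP)·(P/Q_d) = −1.23 × (2270/1189.9) = -2.3464…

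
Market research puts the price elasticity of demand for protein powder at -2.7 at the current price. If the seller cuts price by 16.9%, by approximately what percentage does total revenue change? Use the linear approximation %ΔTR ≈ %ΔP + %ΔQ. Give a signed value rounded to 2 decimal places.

%ΔQ ≈ Ed × %ΔP = (-2.7) × (-16.9%) = +45.6300%
%ΔTR ≈ %ΔP + %ΔQ = (-16.9%) + (+45.6300%) = +28.7300%

+28.73%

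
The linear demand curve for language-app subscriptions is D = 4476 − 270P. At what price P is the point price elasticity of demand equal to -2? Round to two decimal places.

Ed = −270P/(4476 − 270P). Set this equal to -2:
270P = 2·(4476 − 270P) ⇒ 270P(1 + 2) = 2·4476
P = 2·4476 / (270·3) = 11.0518…

11.05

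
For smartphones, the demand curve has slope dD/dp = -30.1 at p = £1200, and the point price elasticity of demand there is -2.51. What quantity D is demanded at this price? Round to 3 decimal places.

14390.438

Ed = (dD/dp)·(p/D) ⇒ D = (dD/dp)·p/Ed = (-30.1)·1200/(-2.51) = 14390.43824…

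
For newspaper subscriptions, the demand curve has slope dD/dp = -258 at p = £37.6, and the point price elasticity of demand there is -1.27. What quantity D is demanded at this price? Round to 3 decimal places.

Ed = (dD/dp)·(p/D) ⇒ D = (dD/dp)·p/Ed = (-258)·37.6/(-1.27) = 7638.42519…

7638.425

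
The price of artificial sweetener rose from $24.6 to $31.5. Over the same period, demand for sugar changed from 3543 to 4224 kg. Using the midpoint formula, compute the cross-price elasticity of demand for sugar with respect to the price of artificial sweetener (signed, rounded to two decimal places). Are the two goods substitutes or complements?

0.71; substitutes

%ΔQ_{sugar} = (4224 − 3543)/avg = 681/3883.5 = 0.175357…
%ΔP_{artificial sweetener} = (31.5 − 24.6)/avg = 6.9/28.05 = 0.245989…
E_cross = (681/3883.5) / (6.9/28.05) = 0.7128…
E_cross > 0 ⇒ the goods are substitutes.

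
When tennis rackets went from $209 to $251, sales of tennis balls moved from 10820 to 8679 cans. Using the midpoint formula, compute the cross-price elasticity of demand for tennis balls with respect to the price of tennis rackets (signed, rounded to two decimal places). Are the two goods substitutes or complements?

-1.20; complements

%ΔQ_{tennis balls} = (8679 − 10820)/avg = -2141/9749.5 = -0.219601…
%ΔP_{tennis rackets} = (251 − 209)/avg = 42/230 = 0.182608…
E_cross = (-2141/9749.5) / (42/230) = -1.2025…
E_cross < 0 ⇒ the goods are complements.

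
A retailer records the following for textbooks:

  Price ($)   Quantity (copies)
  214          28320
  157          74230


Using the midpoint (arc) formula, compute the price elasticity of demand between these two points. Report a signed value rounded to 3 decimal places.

-2.914

%ΔQ = (74230 − 28320) / [(28320 + 74230)/2] = 45910/51275 = 0.895368…
%ΔP = (157 − 214) / [(214 + 157)/2] = -57/185.5 = -0.307277…
Arc Ed = %ΔQ / %ΔP = (45910/51275) / (-57/185.5) = -2.91387…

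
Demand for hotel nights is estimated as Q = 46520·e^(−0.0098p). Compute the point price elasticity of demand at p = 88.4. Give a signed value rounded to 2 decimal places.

-0.87

dQ/dp = −0.0098·Q = -191.703. At p = 88.4, Q = 19561.5.
Ed = (dQ/dp)·(p/Q) = (-191.703) × (88.4/19561.5) = -0.8663…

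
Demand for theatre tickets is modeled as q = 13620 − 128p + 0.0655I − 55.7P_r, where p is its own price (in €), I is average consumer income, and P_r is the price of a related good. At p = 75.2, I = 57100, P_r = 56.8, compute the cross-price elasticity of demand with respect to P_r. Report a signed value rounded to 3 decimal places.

At the given values, q = 13620 − 128(75.2) + 0.0655(57100) − 55.7(56.8) = 4570.69.
∂q/∂P_r = -55.7.
E = (-55.7) × (56.8/4570.69) = -0.69218…

-0.692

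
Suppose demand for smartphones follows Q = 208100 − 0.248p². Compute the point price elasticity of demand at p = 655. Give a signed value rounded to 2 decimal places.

dQ/dp = −2·0.248·p = -324.88. At p = 655, Q = 101701.8.
Ed = (dQ/dp)·(p/Q) = (-324.88) × (655/101701.8) = -2.0923…

-2.09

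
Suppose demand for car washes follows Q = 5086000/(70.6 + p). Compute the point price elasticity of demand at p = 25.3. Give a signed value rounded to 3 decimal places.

-0.264

dQ/dp = −5086000/(70.6 + p)² = -553.018. At p = 25.3, Q = 53034.4.
Ed = (dQ/dp)·(p/Q) = (-553.018) × (25.3/53034.4) = -0.26381…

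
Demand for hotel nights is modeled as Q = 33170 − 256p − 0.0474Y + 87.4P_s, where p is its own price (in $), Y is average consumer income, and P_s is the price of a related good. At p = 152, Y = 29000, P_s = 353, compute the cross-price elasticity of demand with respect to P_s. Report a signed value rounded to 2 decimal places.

1.30

At the given values, Q = 33170 − 256(152) − 0.0474(29000) + 87.4(353) = 23735.6.
∂Q/∂P_s = 87.4.
E = (87.4) × (353/23735.6) = 1.2998…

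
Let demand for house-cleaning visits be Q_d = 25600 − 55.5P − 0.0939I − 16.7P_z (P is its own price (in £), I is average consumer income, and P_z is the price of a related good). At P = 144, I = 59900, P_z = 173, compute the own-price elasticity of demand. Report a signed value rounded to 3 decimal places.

At the given values, Q_d = 25600 − 55.5(144) − 0.0939(59900) − 16.7(173) = 9094.29.
∂Q_d/∂P = −55.5.
E = (-55.5) × (144/9094.29) = -0.87879…

-0.879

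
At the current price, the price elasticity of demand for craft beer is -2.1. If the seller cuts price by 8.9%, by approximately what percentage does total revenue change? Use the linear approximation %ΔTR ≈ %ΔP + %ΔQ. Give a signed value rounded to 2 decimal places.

+9.79%

%ΔQ ≈ Ed × %ΔP = (-2.1) × (-8.9%) = +18.6900%
%ΔTR ≈ %ΔP + %ΔQ = (-8.9%) + (+18.6900%) = +9.7900%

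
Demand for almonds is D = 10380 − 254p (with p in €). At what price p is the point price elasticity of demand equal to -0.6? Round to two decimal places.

15.32

Ed = −254p/(10380 − 254p). Set this equal to -0.6:
254p = 0.6·(10380 − 254p) ⇒ 254p(1 + 0.6) = 0.6·10380
p = 0.6·10380 / (254·1.6) = 15.3248…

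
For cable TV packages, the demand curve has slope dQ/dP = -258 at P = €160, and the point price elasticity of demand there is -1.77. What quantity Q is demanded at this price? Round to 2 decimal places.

Ed = (dQ/dP)·(P/Q) ⇒ Q = (dQ/dP)·P/Ed = (-258)·160/(-1.77) = 23322.0338…

23322.03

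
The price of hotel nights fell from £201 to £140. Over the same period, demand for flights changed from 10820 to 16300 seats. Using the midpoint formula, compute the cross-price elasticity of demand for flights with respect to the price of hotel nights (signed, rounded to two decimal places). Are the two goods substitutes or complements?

-1.13; complements

%ΔQ_{flights} = (16300 − 10820)/avg = 5480/13560 = 0.404129…
%ΔP_{hotel nights} = (140 − 201)/avg = -61/170.5 = -0.357771…
E_cross = (5480/13560) / (-61/170.5) = -1.1295…
E_cross < 0 ⇒ the goods are complements.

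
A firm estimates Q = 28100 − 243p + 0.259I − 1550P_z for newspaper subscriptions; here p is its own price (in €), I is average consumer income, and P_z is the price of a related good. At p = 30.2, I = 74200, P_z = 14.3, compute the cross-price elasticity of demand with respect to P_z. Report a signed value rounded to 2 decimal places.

-1.24

At the given values, Q = 28100 − 243(30.2) + 0.259(74200) − 1550(14.3) = 17814.2.
∂Q/∂P_z = -1550.
E = (-1550) × (14.3/17814.2) = -1.2442…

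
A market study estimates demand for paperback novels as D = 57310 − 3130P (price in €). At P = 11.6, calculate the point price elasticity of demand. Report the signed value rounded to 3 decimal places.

dD/dP = −3130. At P = 11.6, D = 57310 − 3130(11.6) = 21002.
Ed = (dD/dP)·(P/D) = −3130 × (11.6/21002) = -1.72878…

-1.729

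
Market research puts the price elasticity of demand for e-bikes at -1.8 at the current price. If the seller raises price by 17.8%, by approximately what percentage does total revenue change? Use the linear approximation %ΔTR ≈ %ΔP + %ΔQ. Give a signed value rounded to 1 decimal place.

%ΔQ ≈ Ed × %ΔP = (-1.8) × (+17.8%) = -32.0400%
%ΔTR ≈ %ΔP + %ΔQ = (+17.8%) + (-32.0400%) = -14.2400%

-14.2%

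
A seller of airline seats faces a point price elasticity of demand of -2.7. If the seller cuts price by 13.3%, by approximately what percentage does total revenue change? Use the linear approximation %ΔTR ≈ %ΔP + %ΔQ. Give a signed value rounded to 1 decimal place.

+22.6%

%ΔQ ≈ Ed × %ΔP = (-2.7) × (-13.3%) = +35.9100%
%ΔTR ≈ %ΔP + %ΔQ = (-13.3%) + (+35.9100%) = +22.6100%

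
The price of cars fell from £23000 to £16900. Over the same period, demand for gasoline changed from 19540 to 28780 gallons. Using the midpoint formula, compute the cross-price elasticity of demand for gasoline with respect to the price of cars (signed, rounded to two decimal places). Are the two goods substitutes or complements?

-1.25; complements

%ΔQ_{gasoline} = (28780 − 19540)/avg = 9240/24160 = 0.382450…
%ΔP_{cars} = (16900 − 23000)/avg = -6100/19950 = -0.305764…
E_cross = (9240/24160) / (-6100/19950) = -1.2508…
E_cross < 0 ⇒ the goods are complements.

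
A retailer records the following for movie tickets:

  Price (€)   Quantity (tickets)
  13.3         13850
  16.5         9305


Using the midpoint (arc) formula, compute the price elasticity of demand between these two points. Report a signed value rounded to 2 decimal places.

%ΔQ = (9305 − 13850) / [(13850 + 9305)/2] = -4545/11577.5 = -0.392571…
%ΔP = (16.5 − 13.3) / [(13.3 + 16.5)/2] = 3.2/14.9 = 0.214765…
Arc Ed = %ΔQ / %ΔP = (-4545/11577.5) / (3.2/14.9) = -1.8279…

-1.83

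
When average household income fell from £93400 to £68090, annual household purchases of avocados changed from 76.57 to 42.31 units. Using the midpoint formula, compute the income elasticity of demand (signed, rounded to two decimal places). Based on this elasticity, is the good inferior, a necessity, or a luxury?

1.84; luxury

%ΔQ = (42.31 − 76.57)/[( 76.57 + 42.31)/2] = -34.26/59.44 = -0.576379…
%ΔIncome = (68090 − 93400)/[( 93400 + 68090)/2] = -25310/80745 = -0.313455…
E_income = (-34.26/59.44) / (-25310/80745) = 1.8387…
E_income > 1 ⇒ normal good, luxury.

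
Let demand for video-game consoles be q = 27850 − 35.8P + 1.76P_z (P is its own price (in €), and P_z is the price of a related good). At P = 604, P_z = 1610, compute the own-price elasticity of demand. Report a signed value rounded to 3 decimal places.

At the given values, q = 27850 − 35.8(604) + 1.76(1610) = 9060.4.
∂q/∂P = −35.8.
E = (-35.8) × (604/9060.4) = -2.38656…

-2.387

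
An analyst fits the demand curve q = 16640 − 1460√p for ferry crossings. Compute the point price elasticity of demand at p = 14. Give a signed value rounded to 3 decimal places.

-0.244

dq/dp = −1460/(2√p) = -195.101. At p = 14, q = 11177.2.
Ed = (dq/dp)·(p/q) = (-195.101) × (14/11177.2) = -0.24437…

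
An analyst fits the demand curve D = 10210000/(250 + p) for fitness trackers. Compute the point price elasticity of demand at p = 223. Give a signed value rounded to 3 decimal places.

dD/dp = −10210000/(250 + p)² = -45.6356. At p = 223, D = 21585.6.
Ed = (dD/dp)·(p/D) = (-45.6356) × (223/21585.6) = -0.47145…

-0.471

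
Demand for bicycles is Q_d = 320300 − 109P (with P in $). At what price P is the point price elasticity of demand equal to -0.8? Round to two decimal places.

Ed = −109P/(320300 − 109P). Set this equal to -0.8:
109P = 0.8·(320300 − 109P) ⇒ 109P(1 + 0.8) = 0.8·320300
P = 0.8·320300 / (109·1.8) = 1306.0142…

1306.01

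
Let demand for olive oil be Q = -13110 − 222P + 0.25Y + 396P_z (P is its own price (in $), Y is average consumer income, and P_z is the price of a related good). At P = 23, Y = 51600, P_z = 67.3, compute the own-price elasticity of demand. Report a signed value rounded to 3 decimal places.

At the given values, Q = -13110 − 222(23) + 0.25(51600) + 396(67.3) = 21334.8.
∂Q/∂P = −222.
E = (-222) × (23/21334.8) = -0.23932…

-0.239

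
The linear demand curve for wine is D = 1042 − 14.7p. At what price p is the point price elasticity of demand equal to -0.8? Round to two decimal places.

31.50

Ed = −14.7p/(1042 − 14.7p). Set this equal to -0.8:
14.7p = 0.8·(1042 − 14.7p) ⇒ 14.7p(1 + 0.8) = 0.8·1042
p = 0.8·1042 / (14.7·1.8) = 31.5041…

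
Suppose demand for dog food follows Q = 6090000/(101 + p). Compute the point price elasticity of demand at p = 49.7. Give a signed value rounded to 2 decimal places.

dQ/dp = −6090000/(101 + p)² = -268.158. At p = 49.7, Q = 40411.4.
Ed = (dQ/dp)·(p/Q) = (-268.158) × (49.7/40411.4) = -0.3297…

-0.33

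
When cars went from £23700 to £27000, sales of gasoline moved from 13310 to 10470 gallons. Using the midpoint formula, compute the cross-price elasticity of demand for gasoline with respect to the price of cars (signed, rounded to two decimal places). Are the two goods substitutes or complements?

%ΔQ_{gasoline} = (10470 − 13310)/avg = -2840/11890 = -0.238856…
%ΔP_{cars} = (27000 − 23700)/avg = 3300/25350 = 0.130177…
E_cross = (-2840/11890) / (3300/25350) = -1.8348…
E_cross < 0 ⇒ the goods are complements.

-1.83; complements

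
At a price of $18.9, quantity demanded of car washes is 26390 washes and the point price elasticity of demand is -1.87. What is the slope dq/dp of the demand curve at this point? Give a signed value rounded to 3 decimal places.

-2611.074

Ed = (dq/dp)·(p/q) ⇒ dq/dp = Ed·q/p = (-1.87)·26390/18.9 = -2611.07407…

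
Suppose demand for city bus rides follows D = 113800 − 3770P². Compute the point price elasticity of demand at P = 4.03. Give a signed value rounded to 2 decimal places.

-2.33

dD/dP = −2·3770·P = -30386.2. At P = 4.03, D = 52571.807.
Ed = (dD/dP)·(P/D) = (-30386.2) × (4.03/52571.807) = -2.3293…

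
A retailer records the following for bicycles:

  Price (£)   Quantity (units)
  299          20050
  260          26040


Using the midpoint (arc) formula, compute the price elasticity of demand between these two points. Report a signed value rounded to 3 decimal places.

-1.863

%ΔQ = (26040 − 20050) / [(20050 + 26040)/2] = 5990/23045 = 0.259926…
%ΔP = (260 − 299) / [(299 + 260)/2] = -39/279.5 = -0.139534…
Arc Ed = %ΔQ / %ΔP = (5990/23045) / (-39/279.5) = -1.86280…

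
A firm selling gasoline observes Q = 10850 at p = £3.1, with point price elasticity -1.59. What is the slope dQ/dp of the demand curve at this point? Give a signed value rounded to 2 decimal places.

-5565.00

Ed = (dQ/dp)·(p/Q) ⇒ dQ/dp = Ed·Q/p = (-1.59)·10850/3.1 = -5565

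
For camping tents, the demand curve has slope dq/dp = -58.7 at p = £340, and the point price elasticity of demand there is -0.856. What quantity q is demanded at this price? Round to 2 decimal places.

Ed = (dq/dp)·(p/q) ⇒ q = (dq/dp)·p/Ed = (-58.7)·340/(-0.856) = 23315.4205…

23315.42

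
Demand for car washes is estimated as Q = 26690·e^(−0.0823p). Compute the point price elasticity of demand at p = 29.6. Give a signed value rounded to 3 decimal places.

-2.436

dQ/dp = −0.0823·Q = -192.208. At p = 29.6, Q = 2335.46.
Ed = (dQ/dp)·(p/Q) = (-192.208) × (29.6/2335.46) = -2.43608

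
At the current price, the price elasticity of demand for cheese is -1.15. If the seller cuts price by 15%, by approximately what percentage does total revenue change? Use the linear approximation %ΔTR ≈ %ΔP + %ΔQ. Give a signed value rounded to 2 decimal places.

+2.25%

%ΔQ ≈ Ed × %ΔP = (-1.15) × (-15%) = +17.2500%
%ΔTR ≈ %ΔP + %ΔQ = (-15%) + (+17.2500%) = +2.2500%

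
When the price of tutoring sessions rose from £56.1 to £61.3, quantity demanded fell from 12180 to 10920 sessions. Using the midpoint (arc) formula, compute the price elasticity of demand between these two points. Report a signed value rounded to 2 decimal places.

-1.23

%ΔQ = (10920 − 12180) / [(12180 + 10920)/2] = -1260/11550 = -0.109090…
%ΔP = (61.3 − 56.1) / [(56.1 + 61.3)/2] = 5.2/58.7 = 0.088586…
Arc Ed = %ΔQ / %ΔP = (-1260/11550) / (5.2/58.7) = -1.2314…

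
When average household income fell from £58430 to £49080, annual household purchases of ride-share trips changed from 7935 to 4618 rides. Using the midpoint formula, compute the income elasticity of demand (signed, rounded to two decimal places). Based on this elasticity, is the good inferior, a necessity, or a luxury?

%ΔQ = (4618 − 7935)/[( 7935 + 4618)/2] = -3317/6276.5 = -0.528479…
%ΔIncome = (49080 − 58430)/[( 58430 + 49080)/2] = -9350/53755 = -0.173937…
E_income = (-3317/6276.5) / (-9350/53755) = 3.0383…
E_income > 1 ⇒ normal good, luxury.

3.04; luxury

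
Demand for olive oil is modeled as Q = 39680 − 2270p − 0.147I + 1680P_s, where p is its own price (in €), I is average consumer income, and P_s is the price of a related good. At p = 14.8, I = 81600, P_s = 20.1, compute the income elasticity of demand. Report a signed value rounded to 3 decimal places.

At the given values, Q = 39680 − 2270(14.8) − 0.147(81600) + 1680(20.1) = 27856.8.
∂Q/∂I = -0.147.
E = (-0.147) × (81600/27856.8) = -0.43060…

-0.431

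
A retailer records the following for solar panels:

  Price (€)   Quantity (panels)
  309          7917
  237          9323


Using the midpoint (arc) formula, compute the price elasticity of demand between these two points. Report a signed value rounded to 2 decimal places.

%ΔQ = (9323 − 7917) / [(7917 + 9323)/2] = 1406/8620 = 0.163109…
%ΔP = (237 − 309) / [(309 + 237)/2] = -72/273 = -0.263736…
Arc Ed = %ΔQ / %ΔP = (1406/8620) / (-72/273) = -0.6184…

-0.62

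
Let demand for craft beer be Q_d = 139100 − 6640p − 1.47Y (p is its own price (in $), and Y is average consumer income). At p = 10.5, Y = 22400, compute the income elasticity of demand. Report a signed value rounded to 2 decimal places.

-0.90

At the given values, Q_d = 139100 − 6640(10.5) − 1.47(22400) = 36452.
∂Q_d/∂Y = -1.47.
E = (-1.47) × (22400/36452) = -0.9033…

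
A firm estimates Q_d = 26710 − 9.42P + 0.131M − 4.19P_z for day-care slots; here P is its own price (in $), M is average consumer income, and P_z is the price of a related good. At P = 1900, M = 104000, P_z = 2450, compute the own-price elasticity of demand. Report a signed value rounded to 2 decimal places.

At the given values, Q_d = 26710 − 9.42(1900) + 0.131(104000) − 4.19(2450) = 12170.5.
∂Q_d/∂P = −9.42.
E = (-9.42) × (1900/12170.5) = -1.4706…

-1.47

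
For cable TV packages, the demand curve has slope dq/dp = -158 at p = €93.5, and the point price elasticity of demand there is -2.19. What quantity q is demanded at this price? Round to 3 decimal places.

Ed = (dq/dp)·(p/q) ⇒ q = (dq/dp)·p/Ed = (-158)·93.5/(-2.19) = 6745.66210…

6745.662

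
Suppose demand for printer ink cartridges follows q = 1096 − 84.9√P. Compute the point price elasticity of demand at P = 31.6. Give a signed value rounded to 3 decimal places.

-0.386

dq/dP = −84.9/(2√P) = -7.55152. At P = 31.6, q = 618.744.
Ed = (dq/dP)·(P/q) = (-7.55152) × (31.6/618.744) = -0.38566…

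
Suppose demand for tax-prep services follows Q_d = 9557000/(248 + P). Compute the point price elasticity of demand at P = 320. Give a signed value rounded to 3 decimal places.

dQ_d/dP = −9557000/(248 + P)² = -29.6227. At P = 320, Q_d = 16825.7.
Ed = (dQ_d/dP)·(P/Q_d) = (-29.6227) × (320/16825.7) = -0.56338…

-0.563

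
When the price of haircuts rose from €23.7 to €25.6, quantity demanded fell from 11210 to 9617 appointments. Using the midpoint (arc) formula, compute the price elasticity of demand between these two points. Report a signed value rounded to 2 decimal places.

%ΔQ = (9617 − 11210) / [(11210 + 9617)/2] = -1593/10413.5 = -0.152974…
%ΔP = (25.6 − 23.7) / [(23.7 + 25.6)/2] = 1.9/24.65 = 0.077079…
Arc Ed = %ΔQ / %ΔP = (-1593/10413.5) / (1.9/24.65) = -1.9846…

-1.98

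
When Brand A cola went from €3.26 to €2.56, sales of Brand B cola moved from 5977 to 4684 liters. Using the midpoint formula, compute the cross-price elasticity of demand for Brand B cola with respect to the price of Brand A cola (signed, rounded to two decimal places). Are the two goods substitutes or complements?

1.01; substitutes

%ΔQ_{Brand B cola} = (4684 − 5977)/avg = -1293/5330.5 = -0.242566…
%ΔP_{Brand A cola} = (2.56 − 3.26)/avg = -0.7/2.91 = -0.240549…
E_cross = (-1293/5330.5) / (-0.7/2.91) = 1.0083…
E_cross > 0 ⇒ the goods are substitutes.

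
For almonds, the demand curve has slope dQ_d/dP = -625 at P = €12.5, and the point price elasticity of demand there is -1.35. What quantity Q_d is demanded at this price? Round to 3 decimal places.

5787.037

Ed = (dQ_d/dP)·(P/Q_d) ⇒ Q_d = (dQ_d/dP)·P/Ed = (-625)·12.5/(-1.35) = 5787.03703…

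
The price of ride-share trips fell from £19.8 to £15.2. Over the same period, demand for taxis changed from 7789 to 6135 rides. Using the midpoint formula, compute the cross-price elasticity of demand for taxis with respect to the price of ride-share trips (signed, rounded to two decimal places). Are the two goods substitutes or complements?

%ΔQ_{taxis} = (6135 − 7789)/avg = -1654/6962 = -0.237575…
%ΔP_{ride-share trips} = (15.2 − 19.8)/avg = -4.6/17.5 = -0.262857…
E_cross = (-1654/6962) / (-4.6/17.5) = 0.9038…
E_cross > 0 ⇒ the goods are substitutes.

0.90; substitutes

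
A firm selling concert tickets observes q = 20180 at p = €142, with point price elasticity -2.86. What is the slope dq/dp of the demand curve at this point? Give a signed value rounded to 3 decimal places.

Ed = (dq/dp)·(p/q) ⇒ dq/dp = Ed·q/p = (-2.86)·20180/142 = -406.44225…

-406.442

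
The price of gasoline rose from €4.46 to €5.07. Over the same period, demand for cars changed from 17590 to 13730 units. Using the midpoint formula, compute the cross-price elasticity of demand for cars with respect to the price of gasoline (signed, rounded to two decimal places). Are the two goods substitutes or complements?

-1.93; complements

%ΔQ_{cars} = (13730 − 17590)/avg = -3860/15660 = -0.246487…
%ΔP_{gasoline} = (5.07 − 4.46)/avg = 0.61/4.765 = 0.128016…
E_cross = (-3860/15660) / (0.61/4.765) = -1.9254…
E_cross < 0 ⇒ the goods are complements.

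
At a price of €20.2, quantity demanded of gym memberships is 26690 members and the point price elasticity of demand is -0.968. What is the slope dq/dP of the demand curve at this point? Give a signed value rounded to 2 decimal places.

-1279.01

Ed = (dq/dP)·(P/q) ⇒ dq/dP = Ed·q/P = (-0.968)·26690/20.2 = -1279.0059…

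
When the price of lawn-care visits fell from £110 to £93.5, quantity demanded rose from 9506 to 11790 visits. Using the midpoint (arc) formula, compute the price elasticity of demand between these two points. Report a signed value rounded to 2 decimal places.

-1.32

%ΔQ = (11790 − 9506) / [(9506 + 11790)/2] = 2284/10648 = 0.214500…
%ΔP = (93.5 − 110) / [(110 + 93.5)/2] = -16.5/101.75 = -0.162162…
Arc Ed = %ΔQ / %ΔP = (2284/10648) / (-16.5/101.75) = -1.3227…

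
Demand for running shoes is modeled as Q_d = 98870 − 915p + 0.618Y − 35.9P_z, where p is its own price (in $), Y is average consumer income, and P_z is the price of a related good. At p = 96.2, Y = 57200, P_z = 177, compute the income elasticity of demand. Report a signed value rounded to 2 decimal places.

At the given values, Q_d = 98870 − 915(96.2) + 0.618(57200) − 35.9(177) = 39842.3.
∂Q_d/∂Y = 0.618.
E = (0.618) × (57200/39842.3) = 0.8872…

0.89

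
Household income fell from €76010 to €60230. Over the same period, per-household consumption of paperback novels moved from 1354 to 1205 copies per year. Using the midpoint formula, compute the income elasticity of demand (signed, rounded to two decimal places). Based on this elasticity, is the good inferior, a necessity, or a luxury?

0.50; necessity

%ΔQ = (1205 − 1354)/[( 1354 + 1205)/2] = -149/1279.5 = -0.116451…
%ΔIncome = (60230 − 76010)/[( 76010 + 60230)/2] = -15780/68120 = -0.231650…
E_income = (-149/1279.5) / (-15780/68120) = 0.5027…
0 < E_income < 1 ⇒ normal good, necessity.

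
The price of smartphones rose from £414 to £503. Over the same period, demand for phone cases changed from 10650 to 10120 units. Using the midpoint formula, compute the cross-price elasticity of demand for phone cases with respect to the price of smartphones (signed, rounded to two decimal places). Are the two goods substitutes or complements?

-0.26; complements

%ΔQ_{phone cases} = (10120 − 10650)/avg = -530/10385 = -0.051035…
%ΔP_{smartphones} = (503 − 414)/avg = 89/458.5 = 0.194111…
E_cross = (-530/10385) / (89/458.5) = -0.2629…
E_cross < 0 ⇒ the goods are complements.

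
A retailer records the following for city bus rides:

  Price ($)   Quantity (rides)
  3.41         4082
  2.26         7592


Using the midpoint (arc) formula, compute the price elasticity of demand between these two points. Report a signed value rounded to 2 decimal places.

%ΔQ = (7592 − 4082) / [(4082 + 7592)/2] = 3510/5837 = 0.601336…
%ΔP = (2.26 − 3.41) / [(3.41 + 2.26)/2] = -1.15/2.835 = -0.405643…
Arc Ed = %ΔQ / %ΔP = (3510/5837) / (-1.15/2.835) = -1.4824…

-1.48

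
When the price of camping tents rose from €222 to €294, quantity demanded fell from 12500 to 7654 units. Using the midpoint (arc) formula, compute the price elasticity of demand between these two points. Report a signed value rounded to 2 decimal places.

-1.72

%ΔQ = (7654 − 12500) / [(12500 + 7654)/2] = -4846/10077 = -0.480897…
%ΔP = (294 − 222) / [(222 + 294)/2] = 72/258 = 0.279069…
Arc Ed = %ΔQ / %ΔP = (-4846/10077) / (72/258) = -1.7232…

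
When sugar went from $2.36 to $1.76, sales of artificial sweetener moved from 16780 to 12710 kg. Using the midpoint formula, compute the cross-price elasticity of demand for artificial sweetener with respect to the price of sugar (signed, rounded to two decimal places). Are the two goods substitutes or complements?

0.95; substitutes

%ΔQ_{artificial sweetener} = (12710 − 16780)/avg = -4070/14745 = -0.276025…
%ΔP_{sugar} = (1.76 − 2.36)/avg = -0.6/2.06 = -0.291262…
E_cross = (-4070/14745) / (-0.6/2.06) = 0.9476…
E_cross > 0 ⇒ the goods are substitutes.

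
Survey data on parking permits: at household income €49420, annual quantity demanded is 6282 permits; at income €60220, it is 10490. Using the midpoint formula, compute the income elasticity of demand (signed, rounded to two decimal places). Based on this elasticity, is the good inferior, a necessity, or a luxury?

%ΔQ = (10490 − 6282)/[( 6282 + 10490)/2] = 4208/8386 = 0.501788…
%ΔIncome = (60220 − 49420)/[( 49420 + 60220)/2] = 10800/54820 = 0.197008…
E_income = (4208/8386) / (10800/54820) = 2.5470…
E_income > 1 ⇒ normal good, luxury.

2.55; luxury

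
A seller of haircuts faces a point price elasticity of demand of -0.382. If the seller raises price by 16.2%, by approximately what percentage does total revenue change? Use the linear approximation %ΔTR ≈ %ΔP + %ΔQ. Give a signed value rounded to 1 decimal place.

%ΔQ ≈ Ed × %ΔP = (-0.382) × (+16.2%) = -6.1884%
%ΔTR ≈ %ΔP + %ΔQ = (+16.2%) + (-6.1884%) = +10.0116%

+10.0%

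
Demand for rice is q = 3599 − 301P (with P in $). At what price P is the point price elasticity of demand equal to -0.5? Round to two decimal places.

3.99

Ed = −301P/(3599 − 301P). Set this equal to -0.5:
301P = 0.5·(3599 − 301P) ⇒ 301P(1 + 0.5) = 0.5·3599
P = 0.5·3599 / (301·1.5) = 3.9856…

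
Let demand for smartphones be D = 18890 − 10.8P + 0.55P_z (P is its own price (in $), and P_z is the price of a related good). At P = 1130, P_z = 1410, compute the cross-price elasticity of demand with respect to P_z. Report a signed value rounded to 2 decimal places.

At the given values, D = 18890 − 10.8(1130) + 0.55(1410) = 7461.5.
∂D/∂P_z = 0.55.
E = (0.55) × (1410/7461.5) = 0.1039…

0.10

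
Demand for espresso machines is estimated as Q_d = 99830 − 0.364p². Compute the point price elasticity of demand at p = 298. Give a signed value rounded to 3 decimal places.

dQ_d/dp = −2·0.364·p = -216.944. At p = 298, Q_d = 67505.344.
Ed = (dQ_d/dp)·(p/Q_d) = (-216.944) × (298/67505.344) = -0.95769…

-0.958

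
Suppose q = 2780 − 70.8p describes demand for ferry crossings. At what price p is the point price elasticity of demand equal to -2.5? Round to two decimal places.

28.05

Ed = −70.8p/(2780 − 70.8p). Set this equal to -2.5:
70.8p = 2.5·(2780 − 70.8p) ⇒ 70.8p(1 + 2.5) = 2.5·2780
p = 2.5·2780 / (70.8·3.5) = 28.0468…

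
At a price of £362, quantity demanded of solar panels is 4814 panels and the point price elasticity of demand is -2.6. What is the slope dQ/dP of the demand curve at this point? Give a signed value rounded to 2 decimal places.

Ed = (dQ/dP)·(P/Q) ⇒ dQ/dP = Ed·Q/P = (-2.6)·4814/362 = -34.5756…

-34.58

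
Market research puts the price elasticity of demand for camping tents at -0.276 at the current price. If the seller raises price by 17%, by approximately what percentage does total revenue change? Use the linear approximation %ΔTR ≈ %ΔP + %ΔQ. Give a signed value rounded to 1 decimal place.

%ΔQ ≈ Ed × %ΔP = (-0.276) × (+17%) = -4.6920%
%ΔTR ≈ %ΔP + %ΔQ = (+17%) + (-4.6920%) = +12.3080%

+12.3%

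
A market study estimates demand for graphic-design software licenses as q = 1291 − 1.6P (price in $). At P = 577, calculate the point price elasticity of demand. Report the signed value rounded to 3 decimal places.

dq/dP = −1.6. At P = 577, q = 1291 − 1.6(577) = 367.8.
Ed = (dq/dP)·(P/q) = −1.6 × (577/367.8) = -2.51005…

-2.510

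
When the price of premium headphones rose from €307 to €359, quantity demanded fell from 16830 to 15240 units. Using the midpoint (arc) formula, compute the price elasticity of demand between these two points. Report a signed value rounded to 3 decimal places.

%ΔQ = (15240 − 16830) / [(16830 + 15240)/2] = -1590/16035 = -0.099158…
%ΔP = (359 − 307) / [(307 + 359)/2] = 52/333 = 0.156156…
Arc Ed = %ΔQ / %ΔP = (-1590/16035) / (52/333) = -0.63499…

-0.635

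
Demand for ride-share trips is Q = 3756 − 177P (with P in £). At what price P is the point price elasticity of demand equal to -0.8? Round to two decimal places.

Ed = −177P/(3756 − 177P). Set this equal to -0.8:
177P = 0.8·(3756 − 177P) ⇒ 177P(1 + 0.8) = 0.8·3756
P = 0.8·3756 / (177·1.8) = 9.4312…

9.43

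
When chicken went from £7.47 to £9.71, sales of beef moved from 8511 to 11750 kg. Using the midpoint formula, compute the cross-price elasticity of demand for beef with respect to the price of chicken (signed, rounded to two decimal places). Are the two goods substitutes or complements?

%ΔQ_{beef} = (11750 − 8511)/avg = 3239/10130.5 = 0.319727…
%ΔP_{chicken} = (9.71 − 7.47)/avg = 2.24/8.59 = 0.260768…
E_cross = (3239/10130.5) / (2.24/8.59) = 1.2260…
E_cross > 0 ⇒ the goods are substitutes.

1.23; substitutes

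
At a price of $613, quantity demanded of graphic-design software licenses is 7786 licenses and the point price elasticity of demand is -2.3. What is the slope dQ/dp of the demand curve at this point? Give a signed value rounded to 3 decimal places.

-29.213

Ed = (dQ/dp)·(p/Q) ⇒ dQ/dp = Ed·Q/p = (-2.3)·7786/613 = -29.21337…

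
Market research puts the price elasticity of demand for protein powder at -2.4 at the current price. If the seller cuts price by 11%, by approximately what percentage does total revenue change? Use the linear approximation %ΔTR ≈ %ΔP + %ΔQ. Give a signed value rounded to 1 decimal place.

%ΔQ ≈ Ed × %ΔP = (-2.4) × (-11%) = +26.4000%
%ΔTR ≈ %ΔP + %ΔQ = (-11%) + (+26.4000%) = +15.4000%

+15.4%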